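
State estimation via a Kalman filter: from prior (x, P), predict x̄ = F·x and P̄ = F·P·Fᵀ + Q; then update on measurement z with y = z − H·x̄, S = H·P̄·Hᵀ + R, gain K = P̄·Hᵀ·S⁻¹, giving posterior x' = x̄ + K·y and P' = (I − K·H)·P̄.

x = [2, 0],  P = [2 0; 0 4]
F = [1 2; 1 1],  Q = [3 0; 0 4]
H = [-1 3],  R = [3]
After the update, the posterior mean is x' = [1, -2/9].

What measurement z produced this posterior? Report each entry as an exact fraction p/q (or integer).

z = [-2]

x̄ = F·x = [2, 2]
P̄ = F·P·Fᵀ + Q = [21 10; 10 10]
S = H·P̄·Hᵀ + R = [54]
K = P̄·Hᵀ·S⁻¹ = [1/6; 10/27]
x' − x̄ = [-1, -20/9] = K·y
y = (KᵀK)⁻¹·Kᵀ·(x' − x̄) = [-6]
z = y + H·x̄ = [-6] + [4] = [-2]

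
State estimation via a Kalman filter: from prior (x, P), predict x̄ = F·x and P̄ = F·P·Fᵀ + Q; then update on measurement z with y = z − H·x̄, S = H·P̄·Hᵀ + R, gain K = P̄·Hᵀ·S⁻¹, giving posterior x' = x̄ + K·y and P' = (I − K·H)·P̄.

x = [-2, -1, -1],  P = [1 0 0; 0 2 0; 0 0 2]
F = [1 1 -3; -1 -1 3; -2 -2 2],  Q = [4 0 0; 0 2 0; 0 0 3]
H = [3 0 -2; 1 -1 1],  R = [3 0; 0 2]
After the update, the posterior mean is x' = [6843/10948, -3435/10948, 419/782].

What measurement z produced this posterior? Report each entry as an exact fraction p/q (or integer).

x̄ = F·x = [0, 0, 4]
P̄ = F·P·Fᵀ + Q = [25 -21 -18; -21 23 18; -18 18 23]
S = H·P̄·Hᵀ + R = [536 110; 110 43]
K = P̄·Hᵀ·S⁻¹ = [1693/10948 1399/5474; -1397/10948 -1523/5474; -205/782 144/391]
x' − x̄ = [6843/10948, -3435/10948, -2709/782] = K·y
y = (KᵀK)⁻¹·Kᵀ·(x' − x̄) = [9, -3]
z = y + H·x̄ = [9, -3] + [-8, 4] = [1, 1]

z = [1, 1]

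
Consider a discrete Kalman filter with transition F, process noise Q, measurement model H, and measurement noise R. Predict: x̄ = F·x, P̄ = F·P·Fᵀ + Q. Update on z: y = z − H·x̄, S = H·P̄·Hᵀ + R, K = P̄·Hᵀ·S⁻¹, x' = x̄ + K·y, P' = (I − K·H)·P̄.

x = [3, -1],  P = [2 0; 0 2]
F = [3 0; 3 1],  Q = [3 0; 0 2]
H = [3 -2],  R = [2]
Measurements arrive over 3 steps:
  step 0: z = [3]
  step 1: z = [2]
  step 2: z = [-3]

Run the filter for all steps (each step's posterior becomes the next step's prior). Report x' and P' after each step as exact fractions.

step 0: x̄ = F·x = [9, 8]
step 0: P̄ = F·P·Fᵀ + Q = [21 18; 18 22]
step 0: y = z − H·x̄ = [-8]
step 0: S = H·P̄·Hᵀ + R = [63]
step 0: K = P̄·Hᵀ·S⁻¹ = [3/7; 10/63]
step 0: x' = x̄ + K·y = [39/7, 424/63]
step 0: P' = (I − K·H)·P̄ = [66/7 96/7; 96/7 1286/63]
step 1: x̄ = F·x = [117/7, 211/9]
step 1: P̄ = F·P·Fᵀ + Q = [615/7 126; 126 1706/9]
step 1: y = z − H·x̄ = [-79/63]
step 1: S = H·P̄·Hᵀ + R = [2453/63]
step 1: K = P̄·Hᵀ·S⁻¹ = [729/2453; -70/2453]
step 1: x' = x̄ + K·y = [40086/2453, 57597/2453]
step 1: P' = (I − K·H)·P̄ = [207078/2453 309888/2453; 309888/2453 464902/2453]
step 2: x̄ = F·x = [120258/2453, 177855/2453]
step 2: P̄ = F·P·Fᵀ + Q = [1871061/2453 2793366/2453; 2793366/2453 4192838/2453]
step 2: y = z − H·x̄ = [-12423/2453]
step 2: S = H·P̄·Hᵀ + R = [95415/2453]
step 2: K = P̄·Hᵀ·S⁻¹ = [8817/31805; -5578/95415]
step 2: x' = x̄ + K·y = [1514583/31805, 2315441/31805]
step 2: P' = (I − K·H)·P̄ = [24164646/31805 36238152/31805; 36238152/31805 163077262/95415]

step 0: x' = [39/7, 424/63], P' = [66/7 96/7; 96/7 1286/63]
step 1: x' = [40086/2453, 57597/2453], P' = [207078/2453 309888/2453; 309888/2453 464902/2453]
step 2: x' = [1514583/31805, 2315441/31805], P' = [24164646/31805 36238152/31805; 36238152/31805 163077262/95415]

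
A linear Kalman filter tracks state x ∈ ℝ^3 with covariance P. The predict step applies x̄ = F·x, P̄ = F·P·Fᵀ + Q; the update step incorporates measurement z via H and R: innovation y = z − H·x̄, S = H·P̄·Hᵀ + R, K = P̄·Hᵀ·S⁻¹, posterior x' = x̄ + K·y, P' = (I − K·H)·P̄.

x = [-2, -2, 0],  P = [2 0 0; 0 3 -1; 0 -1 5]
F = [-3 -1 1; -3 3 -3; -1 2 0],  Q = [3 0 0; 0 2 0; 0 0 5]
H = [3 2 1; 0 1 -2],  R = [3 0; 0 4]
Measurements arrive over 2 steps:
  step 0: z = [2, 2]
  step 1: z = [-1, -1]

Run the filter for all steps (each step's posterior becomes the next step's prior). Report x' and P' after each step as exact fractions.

step 0: x' = [136760/22363, -136498/22363, -8242/2033], P' = [477130/22363 -573494/22363 -25141/2033; -573494/22363 703420/22363 30092/2033; -25141/2033 30092/2033 16010/2033]
step 1: x' = [-17674778876/6488552993, 17608413627/6488552993, 11188041634/6488552993], P' = [29353861353/6488552993 -34643790222/6488552993 -16603638279/6488552993; -34643790222/6488552993 44862006564/6488552993 19334925876/6488552993; -16603638279/6488552993 19334925876/6488552993 13817748576/6488552993]

step 0: x̄ = F·x = [8, 0, -2]
step 0: P̄ = F·P·Fᵀ + Q = [31 -12 -2; -12 110 30; -2 30 19]
step 0: y = z − H·x̄ = [-20, -2]
step 0: S = H·P̄·Hᵀ + R = [705 68; 68 70]
step 0: K = P̄·Hᵀ·S⁻¹ = [2617/22363 -5098/22363; 5790/22363 10349/22363; 257/2033 -482/2033]
step 0: x' = x̄ + K·y = [136760/22363, -136498/22363, -8242/2033]
step 0: P' = (I − K·H)·P̄ = [477130/22363 -573494/22363 -25141/2033; -573494/22363 703420/22363 30092/2033; -25141/2033 30092/2033 16010/2033]
step 1: x̄ = F·x = [-364444/22363, -547788/22363, -409756/22363]
step 1: P̄ = F·P·Fᵀ + Q = [2797107/22363 5423310/22363 3830595/22363; 5423310/22363 11641424/22363 7997631/22363; 3830595/22363 7997631/22363 5696601/22363]
step 1: y = z − H·x̄ = [2576301/22363, -294087/22363]
step 1: S = H·P̄·Hᵀ + R = [197557163/22363 -18816887/22363; -18816887/22363 2526756/22363]
step 1: K = P̄·Hᵀ·S⁻¹ = [723455112/6488552993 -359128416/6488552993; 1709189446/6488552993 1548038703/6488552993; 892228497/6488552993 -2075142819/6488552993]
step 1: x' = x̄ + K·y = [-17674778876/6488552993, 17608413627/6488552993, 11188041634/6488552993]
step 1: P' = (I − K·H)·P̄ = [29353861353/6488552993 -34643790222/6488552993 -16603638279/6488552993; -34643790222/6488552993 44862006564/6488552993 19334925876/6488552993; -16603638279/6488552993 19334925876/6488552993 13817748576/6488552993]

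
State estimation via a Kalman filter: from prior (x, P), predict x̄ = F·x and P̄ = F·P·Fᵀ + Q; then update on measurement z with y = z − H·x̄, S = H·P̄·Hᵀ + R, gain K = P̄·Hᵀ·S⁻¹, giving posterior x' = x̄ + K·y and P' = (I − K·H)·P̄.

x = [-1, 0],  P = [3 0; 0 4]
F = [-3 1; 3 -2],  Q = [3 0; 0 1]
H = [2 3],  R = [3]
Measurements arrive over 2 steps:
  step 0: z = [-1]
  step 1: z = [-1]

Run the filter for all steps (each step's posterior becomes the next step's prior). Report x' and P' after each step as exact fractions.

step 0: x̄ = F·x = [3, -3]
step 0: P̄ = F·P·Fᵀ + Q = [34 -35; -35 44]
step 0: y = z − H·x̄ = [2]
step 0: S = H·P̄·Hᵀ + R = [115]
step 0: K = P̄·Hᵀ·S⁻¹ = [-37/115; 62/115]
step 0: x' = x̄ + K·y = [271/115, -221/115]
step 0: P' = (I − K·H)·P̄ = [2541/115 -1731/115; -1731/115 1216/115]
step 1: x̄ = F·x = [-1034/115, 251/23]
step 1: P̄ = F·P·Fᵀ + Q = [34816/115 -8176/23; -8176/23 9724/23]
step 1: y = z − H·x̄ = [-1812/115]
step 1: S = H·P̄·Hᵀ + R = [86629/115]
step 1: K = P̄·Hᵀ·S⁻¹ = [-53008/86629; 64100/86629]
step 1: x' = x̄ + K·y = [56314/86629, -64607/86629]
step 1: P' = (I − K·H)·P̄ = [1793280/86629 -1248528/86629; -1248528/86629 896452/86629]

step 0: x' = [271/115, -221/115], P' = [2541/115 -1731/115; -1731/115 1216/115]
step 1: x' = [56314/86629, -64607/86629], P' = [1793280/86629 -1248528/86629; -1248528/86629 896452/86629]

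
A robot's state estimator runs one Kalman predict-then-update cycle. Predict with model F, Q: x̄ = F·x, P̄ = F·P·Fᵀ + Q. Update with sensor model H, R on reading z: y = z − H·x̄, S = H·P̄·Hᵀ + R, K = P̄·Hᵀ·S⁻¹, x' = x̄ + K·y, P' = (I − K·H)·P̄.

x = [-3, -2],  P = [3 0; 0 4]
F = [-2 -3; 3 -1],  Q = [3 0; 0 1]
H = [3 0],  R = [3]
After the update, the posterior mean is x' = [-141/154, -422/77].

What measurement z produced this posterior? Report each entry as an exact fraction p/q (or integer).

x̄ = F·x = [12, -7]
P̄ = F·P·Fᵀ + Q = [51 -6; -6 32]
S = H·P̄·Hᵀ + R = [462]
K = P̄·Hᵀ·S⁻¹ = [51/154; -3/77]
x' − x̄ = [-1989/154, 117/77] = K·y
y = (KᵀK)⁻¹·Kᵀ·(x' − x̄) = [-39]
z = y + H·x̄ = [-39] + [36] = [-3]

z = [-3]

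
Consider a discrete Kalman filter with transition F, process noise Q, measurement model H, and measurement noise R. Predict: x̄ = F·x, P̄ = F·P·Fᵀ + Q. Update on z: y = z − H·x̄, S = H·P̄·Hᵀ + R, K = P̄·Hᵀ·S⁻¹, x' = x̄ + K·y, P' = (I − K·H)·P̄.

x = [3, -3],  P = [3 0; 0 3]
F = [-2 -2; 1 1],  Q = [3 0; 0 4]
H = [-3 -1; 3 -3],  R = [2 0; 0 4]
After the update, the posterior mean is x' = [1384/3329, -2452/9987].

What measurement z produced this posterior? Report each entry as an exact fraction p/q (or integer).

x̄ = F·x = [0, 0]
P̄ = F·P·Fᵀ + Q = [27 -12; -12 10]
S = H·P̄·Hᵀ + R = [183 -285; -285 553]
K = P̄·Hᵀ·S⁻¹ = [-802/3329 291/3329; -2216/9987 -778/3329]
x' − x̄ = [1384/3329, -2452/9987] = K·y
y = (KᵀK)⁻¹·Kᵀ·(x' − x̄) = [-1, 2]
z = y + H·x̄ = [-1, 2] + [0, 0] = [-1, 2]

z = [-1, 2]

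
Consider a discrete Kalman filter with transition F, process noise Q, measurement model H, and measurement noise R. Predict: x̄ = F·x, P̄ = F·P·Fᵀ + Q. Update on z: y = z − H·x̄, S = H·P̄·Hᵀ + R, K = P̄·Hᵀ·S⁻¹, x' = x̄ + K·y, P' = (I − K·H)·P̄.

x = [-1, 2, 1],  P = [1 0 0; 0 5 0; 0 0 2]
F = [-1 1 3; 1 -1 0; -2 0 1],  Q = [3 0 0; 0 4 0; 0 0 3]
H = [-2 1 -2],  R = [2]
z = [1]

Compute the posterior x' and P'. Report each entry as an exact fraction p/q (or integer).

x̄ = F·x = [6, -3, 3]
P̄ = F·P·Fᵀ + Q = [27 -6 8; -6 10 -2; 8 -2 9]
y = z − H·x̄ = [22]
S = H·P̄·Hᵀ + R = [252]
K = P̄·Hᵀ·S⁻¹ = [-19/63; 13/126; -1/7]
x' = x̄ + K·y = [-40/63, -46/63, -1/7]
P' = (I − K·H)·P̄ = [257/63 116/63 -20/7; 116/63 461/63 12/7; -20/7 12/7 27/7]

x' = [-40/63, -46/63, -1/7]
P' = [257/63 116/63 -20/7; 116/63 461/63 12/7; -20/7 12/7 27/7]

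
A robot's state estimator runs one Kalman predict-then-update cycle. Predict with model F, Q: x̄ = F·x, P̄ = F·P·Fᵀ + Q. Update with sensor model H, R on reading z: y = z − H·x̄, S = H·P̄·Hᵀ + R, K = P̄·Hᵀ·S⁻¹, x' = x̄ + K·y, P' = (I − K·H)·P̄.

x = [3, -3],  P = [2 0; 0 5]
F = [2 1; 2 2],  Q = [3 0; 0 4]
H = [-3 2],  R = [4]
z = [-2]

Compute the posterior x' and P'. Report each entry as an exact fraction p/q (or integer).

x̄ = F·x = [3, 0]
P̄ = F·P·Fᵀ + Q = [16 18; 18 32]
y = z − H·x̄ = [7]
S = H·P̄·Hᵀ + R = [60]
K = P̄·Hᵀ·S⁻¹ = [-1/5; 1/6]
x' = x̄ + K·y = [8/5, 7/6]
P' = (I − K·H)·P̄ = [68/5 20; 20 91/3]

x' = [8/5, 7/6]
P' = [68/5 20; 20 91/3]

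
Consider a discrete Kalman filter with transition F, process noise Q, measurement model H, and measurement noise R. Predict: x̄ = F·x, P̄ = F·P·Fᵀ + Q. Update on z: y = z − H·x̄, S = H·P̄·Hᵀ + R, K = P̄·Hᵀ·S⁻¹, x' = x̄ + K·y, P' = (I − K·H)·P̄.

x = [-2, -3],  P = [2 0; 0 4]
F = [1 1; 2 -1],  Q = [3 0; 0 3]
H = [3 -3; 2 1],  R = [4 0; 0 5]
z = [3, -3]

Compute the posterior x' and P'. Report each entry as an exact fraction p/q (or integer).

x̄ = F·x = [-5, -1]
P̄ = F·P·Fᵀ + Q = [9 0; 0 15]
y = z − H·x̄ = [15, 8]
S = H·P̄·Hᵀ + R = [220 9; 9 56]
K = P̄·Hᵀ·S⁻¹ = [1350/12239 3717/12239; -2655/12239 3705/12239]
x' = x̄ + K·y = [-11209/12239, -22424/12239]
P' = (I − K·H)·P̄ = [6795/12239 4995/12239; 4995/12239 8535/12239]

x' = [-11209/12239, -22424/12239]
P' = [6795/12239 4995/12239; 4995/12239 8535/12239]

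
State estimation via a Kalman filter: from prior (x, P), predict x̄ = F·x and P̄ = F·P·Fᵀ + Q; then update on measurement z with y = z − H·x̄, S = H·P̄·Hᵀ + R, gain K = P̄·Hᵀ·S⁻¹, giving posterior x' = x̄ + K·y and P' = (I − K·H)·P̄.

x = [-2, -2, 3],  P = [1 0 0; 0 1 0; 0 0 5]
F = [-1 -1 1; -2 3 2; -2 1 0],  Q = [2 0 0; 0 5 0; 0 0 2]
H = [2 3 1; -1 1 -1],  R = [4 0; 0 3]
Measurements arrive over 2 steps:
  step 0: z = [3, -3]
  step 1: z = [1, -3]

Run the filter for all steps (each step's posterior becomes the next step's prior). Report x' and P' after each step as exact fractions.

step 0: x̄ = F·x = [7, 4, 2]
step 0: P̄ = F·P·Fᵀ + Q = [9 9 1; 9 38 7; 1 7 7]
step 0: y = z − H·x̄ = [-25, 2]
step 0: S = H·P̄·Hᵀ + R = [543 63; 63 27]
step 0: K = P̄·Hᵀ·S⁻¹ = [145/1188 -1147/3564; 263/1188 1063/3564; 97/1188 -811/3564]
step 0: x' = x̄ + K·y = [11779/3564, -3343/3564, -1769/3564]
step 0: P' = (I − K·H)·P̄ = [10919/3564 -3155/3564 -10633/3564; -3155/3564 2375/3564 2341/3564; -10633/3564 2341/3564 15407/3564]
step 1: x̄ = F·x = [-10205/3564, -125/12, -2989/396]
step 1: P̄ = F·P·Fᵀ + Q = [46103/3564 105/4 4435/396; 105/4 995/12 415/12; 4435/396 415/12 2437/132]
step 1: y = z − H·x̄ = [7375/162, -10673/3564]
step 1: S = H·P̄·Hᵀ + R = [112408/81 12215/162; 12215/162 64319/3564]
step 1: K = P̄·Hᵀ·S⁻¹ = [6881191/68996317 -20665079/68996317; 15666010/68996317 18974615/68996317; 7978629/68996317 -14518767/68996317]
step 1: x' = x̄ + K·y = [177588163/68996317, -62344055/68996317, -114079284/68996317]
step 1: P' = (I − K·H)·P̄ = [417702521/206988951 -130278485/206988951 -361995295/206988951; -130278485/206988951 122260535/206988951 81767485/206988951; -361995295/206988951 81767485/206988951 574431683/206988951]

step 0: x' = [11779/3564, -3343/3564, -1769/3564], P' = [10919/3564 -3155/3564 -10633/3564; -3155/3564 2375/3564 2341/3564; -10633/3564 2341/3564 15407/3564]
step 1: x' = [177588163/68996317, -62344055/68996317, -114079284/68996317], P' = [417702521/206988951 -130278485/206988951 -361995295/206988951; -130278485/206988951 122260535/206988951 81767485/206988951; -361995295/206988951 81767485/206988951 574431683/206988951]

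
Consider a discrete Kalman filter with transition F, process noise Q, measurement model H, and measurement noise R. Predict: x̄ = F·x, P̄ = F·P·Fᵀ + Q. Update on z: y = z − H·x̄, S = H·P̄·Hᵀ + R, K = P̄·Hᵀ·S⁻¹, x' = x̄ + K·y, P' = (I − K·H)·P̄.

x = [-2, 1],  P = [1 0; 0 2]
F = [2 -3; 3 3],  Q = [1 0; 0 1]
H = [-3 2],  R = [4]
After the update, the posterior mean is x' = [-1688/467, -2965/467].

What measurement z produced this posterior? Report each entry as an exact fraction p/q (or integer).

z = [-2]

x̄ = F·x = [-7, -3]
P̄ = F·P·Fᵀ + Q = [23 -12; -12 28]
S = H·P̄·Hᵀ + R = [467]
K = P̄·Hᵀ·S⁻¹ = [-93/467; 92/467]
x' − x̄ = [1581/467, -1564/467] = K·y
y = (KᵀK)⁻¹·Kᵀ·(x' − x̄) = [-17]
z = y + H·x̄ = [-17] + [15] = [-2]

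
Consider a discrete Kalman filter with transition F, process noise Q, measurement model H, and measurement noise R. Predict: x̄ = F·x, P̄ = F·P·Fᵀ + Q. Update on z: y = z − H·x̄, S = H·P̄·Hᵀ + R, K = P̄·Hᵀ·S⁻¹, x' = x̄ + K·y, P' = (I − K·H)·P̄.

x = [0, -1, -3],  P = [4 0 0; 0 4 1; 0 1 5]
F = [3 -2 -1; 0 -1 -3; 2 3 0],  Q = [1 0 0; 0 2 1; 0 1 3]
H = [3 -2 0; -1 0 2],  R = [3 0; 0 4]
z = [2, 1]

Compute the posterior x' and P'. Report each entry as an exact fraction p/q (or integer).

x̄ = F·x = [5, 10, -3]
P̄ = F·P·Fᵀ + Q = [62 30 -3; 30 57 -20; -3 -20 55]
y = z − H·x̄ = [7, 12]
S = H·P̄·Hᵀ + R = [429 -64; -64 298]
K = P̄·Hᵀ·S⁻¹ = [16598/61873 -10554/61873; -5816/61873 -15783/61873; 8235/61873 50461/123746]
x' = x̄ + K·y = [298903/61873, 388622/61873, 174792/61873]
P' = (I − K·H)·P̄ = [1027106/61873 1515762/61873 492445/61873; 1515762/61873 2282367/61873 726315/61873; 492445/61873 726315/61873 593367/123746]

x' = [298903/61873, 388622/61873, 174792/61873]
P' = [1027106/61873 1515762/61873 492445/61873; 1515762/61873 2282367/61873 726315/61873; 492445/61873 726315/61873 593367/123746]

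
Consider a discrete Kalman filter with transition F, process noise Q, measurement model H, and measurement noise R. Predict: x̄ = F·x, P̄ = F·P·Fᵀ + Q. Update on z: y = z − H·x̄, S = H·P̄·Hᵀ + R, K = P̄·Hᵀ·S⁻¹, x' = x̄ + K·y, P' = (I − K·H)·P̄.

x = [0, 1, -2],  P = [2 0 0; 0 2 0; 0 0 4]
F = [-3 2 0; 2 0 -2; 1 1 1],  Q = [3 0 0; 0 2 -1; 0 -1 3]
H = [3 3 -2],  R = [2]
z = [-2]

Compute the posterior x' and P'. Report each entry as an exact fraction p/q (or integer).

x̄ = F·x = [2, 4, -1]
P̄ = F·P·Fᵀ + Q = [29 -12 -2; -12 26 -5; -2 -5 11]
y = z − H·x̄ = [-22]
S = H·P̄·Hᵀ + R = [409]
K = P̄·Hᵀ·S⁻¹ = [55/409; 52/409; -43/409]
x' = x̄ + K·y = [-392/409, 492/409, 537/409]
P' = (I − K·H)·P̄ = [8836/409 -7768/409 1547/409; -7768/409 7930/409 191/409; 1547/409 191/409 2650/409]

x' = [-392/409, 492/409, 537/409]
P' = [8836/409 -7768/409 1547/409; -7768/409 7930/409 191/409; 1547/409 191/409 2650/409]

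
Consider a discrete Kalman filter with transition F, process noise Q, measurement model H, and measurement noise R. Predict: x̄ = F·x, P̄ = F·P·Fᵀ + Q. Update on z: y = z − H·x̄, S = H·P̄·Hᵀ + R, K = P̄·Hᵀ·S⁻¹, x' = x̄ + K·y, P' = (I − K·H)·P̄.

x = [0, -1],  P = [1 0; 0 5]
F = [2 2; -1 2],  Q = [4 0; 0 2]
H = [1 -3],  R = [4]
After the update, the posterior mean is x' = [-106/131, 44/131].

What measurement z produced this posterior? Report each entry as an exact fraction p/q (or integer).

x̄ = F·x = [-2, -2]
P̄ = F·P·Fᵀ + Q = [28 18; 18 23]
S = H·P̄·Hᵀ + R = [131]
K = P̄·Hᵀ·S⁻¹ = [-26/131; -51/131]
x' − x̄ = [156/131, 306/131] = K·y
y = (KᵀK)⁻¹·Kᵀ·(x' − x̄) = [-6]
z = y + H·x̄ = [-6] + [4] = [-2]

z = [-2]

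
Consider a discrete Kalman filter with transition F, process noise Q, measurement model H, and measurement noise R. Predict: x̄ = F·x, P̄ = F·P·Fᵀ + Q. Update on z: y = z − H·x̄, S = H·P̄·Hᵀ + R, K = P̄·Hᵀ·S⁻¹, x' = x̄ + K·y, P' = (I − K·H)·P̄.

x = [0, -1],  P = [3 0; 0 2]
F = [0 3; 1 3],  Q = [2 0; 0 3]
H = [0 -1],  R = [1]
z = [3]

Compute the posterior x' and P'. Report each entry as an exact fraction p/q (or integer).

x̄ = F·x = [-3, -3]
P̄ = F·P·Fᵀ + Q = [20 18; 18 24]
y = z − H·x̄ = [0]
S = H·P̄·Hᵀ + R = [25]
K = P̄·Hᵀ·S⁻¹ = [-18/25; -24/25]
x' = x̄ + K·y = [-3, -3]
P' = (I − K·H)·P̄ = [176/25 18/25; 18/25 24/25]

x' = [-3, -3]
P' = [176/25 18/25; 18/25 24/25]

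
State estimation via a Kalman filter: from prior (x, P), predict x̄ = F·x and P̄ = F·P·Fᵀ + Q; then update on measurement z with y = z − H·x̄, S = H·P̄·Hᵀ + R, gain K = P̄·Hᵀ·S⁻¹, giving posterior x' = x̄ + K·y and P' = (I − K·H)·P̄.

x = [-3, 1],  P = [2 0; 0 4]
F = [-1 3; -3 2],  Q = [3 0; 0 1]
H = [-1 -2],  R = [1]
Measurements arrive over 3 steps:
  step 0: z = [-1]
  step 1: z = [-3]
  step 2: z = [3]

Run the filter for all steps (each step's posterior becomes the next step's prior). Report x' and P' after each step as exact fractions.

step 0: x' = [-915/302, 311/151], P' = [2181/302 -520/151; -520/151 285/151]
step 1: x' = [333848/239135, 39341/47827], P' = [589813/239135 -53255/47827; -53255/47827 35706/47827]
step 2: x' = [86643825/65656837, -141928466/65656837], P' = [161363478/65656837 -72656276/65656837; -72656276/65656837 48669832/65656837]

step 0: x̄ = F·x = [6, 11]
step 0: P̄ = F·P·Fᵀ + Q = [41 30; 30 35]
step 0: y = z − H·x̄ = [27]
step 0: S = H·P̄·Hᵀ + R = [302]
step 0: K = P̄·Hᵀ·S⁻¹ = [-101/302; -50/151]
step 0: x' = x̄ + K·y = [-915/302, 311/151]
step 0: P' = (I − K·H)·P̄ = [2181/302 -520/151; -520/151 285/151]
step 1: x̄ = F·x = [2781/302, 3989/302]
step 1: P̄ = F·P·Fᵀ + Q = [14457/302 21403/302; 21403/302 34691/302]
step 1: y = z − H·x̄ = [9853/302]
step 1: S = H·P̄·Hᵀ + R = [239135/302]
step 1: K = P̄·Hᵀ·S⁻¹ = [-57263/239135; -18157/47827]
step 1: x' = x̄ + K·y = [333848/239135, 39341/47827]
step 1: P' = (I − K·H)·P̄ = [589813/239135 -53255/47827; -53255/47827 35706/47827]
step 2: x̄ = F·x = [256267/239135, -608134/239135]
step 2: P̄ = F·P·Fᵀ + Q = [4511638/239135 5769644/239135; 5769644/239135 9456872/239135]
step 2: y = z − H·x̄ = [-242596/239135]
step 2: S = H·P̄·Hᵀ + R = [65656837/239135]
step 2: K = P̄·Hᵀ·S⁻¹ = [-16050926/65656837; -24683388/65656837]
step 2: x' = x̄ + K·y = [86643825/65656837, -141928466/65656837]
step 2: P' = (I − K·H)·P̄ = [161363478/65656837 -72656276/65656837; -72656276/65656837 48669832/65656837]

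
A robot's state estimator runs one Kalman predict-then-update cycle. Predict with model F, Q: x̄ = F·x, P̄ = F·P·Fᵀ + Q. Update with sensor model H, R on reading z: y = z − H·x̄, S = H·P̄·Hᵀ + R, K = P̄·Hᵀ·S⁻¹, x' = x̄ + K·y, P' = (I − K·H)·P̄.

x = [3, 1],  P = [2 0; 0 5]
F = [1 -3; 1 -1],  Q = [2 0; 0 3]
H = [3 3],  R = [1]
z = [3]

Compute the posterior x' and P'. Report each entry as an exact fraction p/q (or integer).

x' = [-297/419, 1433/838]
P' = [929/419 -896/419; -896/419 1819/838]

x̄ = F·x = [0, 2]
P̄ = F·P·Fᵀ + Q = [49 17; 17 10]
y = z − H·x̄ = [-3]
S = H·P̄·Hᵀ + R = [838]
K = P̄·Hᵀ·S⁻¹ = [99/419; 81/838]
x' = x̄ + K·y = [-297/419, 1433/838]
P' = (I − K·H)·P̄ = [929/419 -896/419; -896/419 1819/838]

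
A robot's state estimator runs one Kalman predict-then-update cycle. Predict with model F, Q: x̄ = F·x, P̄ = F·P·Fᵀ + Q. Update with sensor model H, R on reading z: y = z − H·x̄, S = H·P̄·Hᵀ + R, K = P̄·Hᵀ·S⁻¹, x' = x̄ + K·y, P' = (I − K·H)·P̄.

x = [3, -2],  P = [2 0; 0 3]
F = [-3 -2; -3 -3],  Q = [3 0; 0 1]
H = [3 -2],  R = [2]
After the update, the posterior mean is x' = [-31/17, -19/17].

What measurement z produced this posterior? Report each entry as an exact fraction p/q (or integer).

z = [-3]

x̄ = F·x = [-5, -3]
P̄ = F·P·Fᵀ + Q = [33 36; 36 46]
S = H·P̄·Hᵀ + R = [51]
K = P̄·Hᵀ·S⁻¹ = [9/17; 16/51]
x' − x̄ = [54/17, 32/17] = K·y
y = (KᵀK)⁻¹·Kᵀ·(x' − x̄) = [6]
z = y + H·x̄ = [6] + [-9] = [-3]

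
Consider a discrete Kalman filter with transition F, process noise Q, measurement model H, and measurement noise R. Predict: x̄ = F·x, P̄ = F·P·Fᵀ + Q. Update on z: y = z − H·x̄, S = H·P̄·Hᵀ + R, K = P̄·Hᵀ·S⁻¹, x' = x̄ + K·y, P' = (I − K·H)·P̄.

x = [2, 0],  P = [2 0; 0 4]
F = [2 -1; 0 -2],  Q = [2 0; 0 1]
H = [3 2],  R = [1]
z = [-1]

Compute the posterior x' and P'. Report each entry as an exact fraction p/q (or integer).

x' = [410/291, -754/291]
P' = [710/291 -1036/291; -1036/291 1583/291]

x̄ = F·x = [4, 0]
P̄ = F·P·Fᵀ + Q = [14 8; 8 17]
y = z − H·x̄ = [-13]
S = H·P̄·Hᵀ + R = [291]
K = P̄·Hᵀ·S⁻¹ = [58/291; 58/291]
x' = x̄ + K·y = [410/291, -754/291]
P' = (I − K·H)·P̄ = [710/291 -1036/291; -1036/291 1583/291]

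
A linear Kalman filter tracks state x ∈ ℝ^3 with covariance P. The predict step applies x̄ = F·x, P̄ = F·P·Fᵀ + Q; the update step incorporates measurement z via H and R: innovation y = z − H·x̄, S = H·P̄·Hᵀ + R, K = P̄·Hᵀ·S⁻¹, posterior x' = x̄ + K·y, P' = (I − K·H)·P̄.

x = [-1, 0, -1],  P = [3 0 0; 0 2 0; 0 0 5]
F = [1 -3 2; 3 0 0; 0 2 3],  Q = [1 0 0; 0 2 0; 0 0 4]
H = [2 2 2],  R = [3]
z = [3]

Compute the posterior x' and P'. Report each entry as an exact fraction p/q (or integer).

x̄ = F·x = [-3, -3, -3]
P̄ = F·P·Fᵀ + Q = [42 9 18; 9 29 0; 18 0 57]
y = z − H·x̄ = [21]
S = H·P̄·Hᵀ + R = [731]
K = P̄·Hᵀ·S⁻¹ = [138/731; 76/731; 150/731]
x' = x̄ + K·y = [705/731, -597/731, 957/731]
P' = (I − K·H)·P̄ = [11658/731 -3909/731 -7542/731; -3909/731 15423/731 -11400/731; -7542/731 -11400/731 19167/731]

x' = [705/731, -597/731, 957/731]
P' = [11658/731 -3909/731 -7542/731; -3909/731 15423/731 -11400/731; -7542/731 -11400/731 19167/731]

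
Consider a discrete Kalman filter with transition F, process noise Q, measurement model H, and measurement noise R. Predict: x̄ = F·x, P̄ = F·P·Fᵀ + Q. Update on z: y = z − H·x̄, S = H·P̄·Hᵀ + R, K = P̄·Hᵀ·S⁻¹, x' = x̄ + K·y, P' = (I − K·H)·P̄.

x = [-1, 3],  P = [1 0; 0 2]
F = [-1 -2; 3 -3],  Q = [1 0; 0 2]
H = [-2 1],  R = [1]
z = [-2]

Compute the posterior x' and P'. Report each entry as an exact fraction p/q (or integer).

x' = [-5, -12]
P' = [219/34 427/34; 427/34 865/34]

x̄ = F·x = [-5, -12]
P̄ = F·P·Fᵀ + Q = [10 9; 9 29]
y = z − H·x̄ = [0]
S = H·P̄·Hᵀ + R = [34]
K = P̄·Hᵀ·S⁻¹ = [-11/34; 11/34]
x' = x̄ + K·y = [-5, -12]
P' = (I − K·H)·P̄ = [219/34 427/34; 427/34 865/34]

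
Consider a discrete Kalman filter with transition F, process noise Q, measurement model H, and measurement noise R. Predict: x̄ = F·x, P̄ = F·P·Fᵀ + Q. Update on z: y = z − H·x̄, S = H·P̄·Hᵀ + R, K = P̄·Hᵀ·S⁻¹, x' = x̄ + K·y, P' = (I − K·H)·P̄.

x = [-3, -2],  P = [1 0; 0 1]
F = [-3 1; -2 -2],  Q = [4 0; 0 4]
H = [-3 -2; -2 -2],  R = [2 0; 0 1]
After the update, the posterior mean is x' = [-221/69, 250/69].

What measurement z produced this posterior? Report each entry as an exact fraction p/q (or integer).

x̄ = F·x = [7, 10]
P̄ = F·P·Fᵀ + Q = [14 4; 4 12]
S = H·P̄·Hᵀ + R = [224 172; 172 137]
K = P̄·Hᵀ·S⁻¹ = [-329/552 67/138; 143/276 -61/69]
x' − x̄ = [-704/69, -440/69] = K·y
y = (KᵀK)⁻¹·Kᵀ·(x' − x̄) = [44, 33]
z = y + H·x̄ = [44, 33] + [-41, -34] = [3, -1]

z = [3, -1]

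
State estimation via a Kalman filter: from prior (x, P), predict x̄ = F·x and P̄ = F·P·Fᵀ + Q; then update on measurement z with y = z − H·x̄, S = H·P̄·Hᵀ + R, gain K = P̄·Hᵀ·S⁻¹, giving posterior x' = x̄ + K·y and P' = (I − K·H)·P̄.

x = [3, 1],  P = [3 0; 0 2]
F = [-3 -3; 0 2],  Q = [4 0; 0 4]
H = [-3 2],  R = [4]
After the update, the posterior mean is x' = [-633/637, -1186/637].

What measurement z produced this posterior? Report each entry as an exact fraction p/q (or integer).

z = [-1]

x̄ = F·x = [-12, 2]
P̄ = F·P·Fᵀ + Q = [49 -12; -12 12]
S = H·P̄·Hᵀ + R = [637]
K = P̄·Hᵀ·S⁻¹ = [-171/637; 60/637]
x' − x̄ = [7011/637, -2460/637] = K·y
y = (KᵀK)⁻¹·Kᵀ·(x' − x̄) = [-41]
z = y + H·x̄ = [-41] + [40] = [-1]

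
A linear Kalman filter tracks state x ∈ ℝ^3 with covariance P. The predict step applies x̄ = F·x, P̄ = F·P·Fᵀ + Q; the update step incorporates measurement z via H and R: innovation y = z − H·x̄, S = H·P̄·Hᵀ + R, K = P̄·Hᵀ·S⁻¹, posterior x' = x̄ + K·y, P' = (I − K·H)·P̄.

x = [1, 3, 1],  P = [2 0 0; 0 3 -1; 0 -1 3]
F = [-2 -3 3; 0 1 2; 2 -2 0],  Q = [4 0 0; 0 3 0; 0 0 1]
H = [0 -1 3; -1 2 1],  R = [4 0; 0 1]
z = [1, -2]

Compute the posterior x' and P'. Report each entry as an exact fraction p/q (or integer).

x̄ = F·x = [-8, 5, -4]
P̄ = F·P·Fᵀ + Q = [84 12 16; 12 14 -2; 16 -2 21]
y = z − H·x̄ = [18, -16]
S = H·P̄·Hᵀ + R = [219 -11; -11 74]
K = P̄·Hᵀ·S⁻¹ = [436/3217 -1848/3217; -1326/16085 2846/16085; 4821/16085 934/16085]
x' = x̄ + K·y = [11680/3217, 11021/16085, 7494/16085]
P' = (I − K·H)·P̄ = [173220/3217 73196/3217 24980/3217; 73196/3217 158826/16085 51174/16085; 24980/3217 51174/16085 23486/16085]

x' = [11680/3217, 11021/16085, 7494/16085]
P' = [173220/3217 73196/3217 24980/3217; 73196/3217 158826/16085 51174/16085; 24980/3217 51174/16085 23486/16085]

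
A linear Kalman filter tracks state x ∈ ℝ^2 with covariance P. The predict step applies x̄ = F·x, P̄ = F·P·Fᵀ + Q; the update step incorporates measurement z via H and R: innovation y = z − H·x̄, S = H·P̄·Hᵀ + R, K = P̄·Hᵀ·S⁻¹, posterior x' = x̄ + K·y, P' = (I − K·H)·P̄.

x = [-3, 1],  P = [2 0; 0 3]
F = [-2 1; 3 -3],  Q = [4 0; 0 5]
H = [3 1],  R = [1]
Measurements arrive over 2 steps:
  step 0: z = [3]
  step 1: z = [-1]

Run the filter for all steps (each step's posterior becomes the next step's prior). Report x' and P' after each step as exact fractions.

step 0: x̄ = F·x = [7, -12]
step 0: P̄ = F·P·Fᵀ + Q = [15 -21; -21 50]
step 0: y = z − H·x̄ = [-6]
step 0: S = H·P̄·Hᵀ + R = [60]
step 0: K = P̄·Hᵀ·S⁻¹ = [2/5; -13/60]
step 0: x' = x̄ + K·y = [23/5, -107/10]
step 0: P' = (I − K·H)·P̄ = [27/5 -79/5; -79/5 2831/60]
step 1: x̄ = F·x = [-199/10, 459/10]
step 1: P̄ = F·P·Fᵀ + Q = [8159/60 -6323/20; -6323/20 15253/20]
step 1: y = z − H·x̄ = [64/5]
step 1: S = H·P̄·Hᵀ + R = [453/5]
step 1: K = P̄·Hᵀ·S⁻¹ = [153/151; -929/453]
step 1: x' = x̄ + K·y = [-2093/302, 17803/906]
step 1: P' = (I − K·H)·P̄ = [77857/1812 -77245/604; -77245/604 691489/1812]

step 0: x' = [23/5, -107/10], P' = [27/5 -79/5; -79/5 2831/60]
step 1: x' = [-2093/302, 17803/906], P' = [77857/1812 -77245/604; -77245/604 691489/1812]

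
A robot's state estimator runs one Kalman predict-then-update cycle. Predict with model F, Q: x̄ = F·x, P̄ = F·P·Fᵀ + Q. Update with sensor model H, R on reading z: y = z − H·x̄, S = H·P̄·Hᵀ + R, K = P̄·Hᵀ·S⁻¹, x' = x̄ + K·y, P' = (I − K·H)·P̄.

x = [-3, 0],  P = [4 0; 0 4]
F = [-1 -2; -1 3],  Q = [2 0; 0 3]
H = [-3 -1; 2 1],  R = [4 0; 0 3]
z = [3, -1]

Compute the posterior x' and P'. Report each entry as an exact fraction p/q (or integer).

x' = [-53/25, 268/75]
P' = [454/125 -1058/125; -1058/125 2666/125]

x̄ = F·x = [3, 3]
P̄ = F·P·Fᵀ + Q = [22 -20; -20 43]
y = z − H·x̄ = [15, -10]
S = H·P̄·Hᵀ + R = [125 -75; -75 54]
K = P̄·Hᵀ·S⁻¹ = [-76/125 -2/5; 127/125 22/15]
x' = x̄ + K·y = [-53/25, 268/75]
P' = (I − K·H)·P̄ = [454/125 -1058/125; -1058/125 2666/125]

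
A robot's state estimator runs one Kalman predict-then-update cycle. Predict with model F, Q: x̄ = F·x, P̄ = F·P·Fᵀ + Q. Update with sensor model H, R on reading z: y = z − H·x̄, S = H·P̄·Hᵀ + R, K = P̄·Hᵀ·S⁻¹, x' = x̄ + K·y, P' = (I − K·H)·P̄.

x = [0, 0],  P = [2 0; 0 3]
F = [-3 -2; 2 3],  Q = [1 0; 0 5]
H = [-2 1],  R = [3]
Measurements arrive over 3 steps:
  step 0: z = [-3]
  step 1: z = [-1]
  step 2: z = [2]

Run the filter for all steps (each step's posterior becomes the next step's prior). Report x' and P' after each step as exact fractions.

step 0: x' = [276/287, -300/287], P' = [433/287 590/287; 590/287 1480/287]
step 1: x' = [-15301/42439, -290979/169756], P' = [46276/42439 52415/42439; 52415/42439 604909/169756]
step 2: x' = [-52495218/67006189, 20423951/67006189], P' = [72886901/67006189 82749340/67006189; 82749340/67006189 238940519/67006189]

step 0: x̄ = F·x = [0, 0]
step 0: P̄ = F·P·Fᵀ + Q = [31 -30; -30 40]
step 0: y = z − H·x̄ = [-3]
step 0: S = H·P̄·Hᵀ + R = [287]
step 0: K = P̄·Hᵀ·S⁻¹ = [-92/287; 100/287]
step 0: x' = x̄ + K·y = [276/287, -300/287]
step 0: P' = (I − K·H)·P̄ = [433/287 590/287; 590/287 1480/287]
step 1: x̄ = F·x = [-228/287, -348/287]
step 1: P̄ = F·P·Fᵀ + Q = [17184/287 -19148/287; -19148/287 23567/287]
step 1: y = z − H·x̄ = [-395/287]
step 1: S = H·P̄·Hᵀ + R = [169756/287]
step 1: K = P̄·Hᵀ·S⁻¹ = [-13379/42439; 61863/169756]
step 1: x' = x̄ + K·y = [-15301/42439, -290979/169756]
step 1: P' = (I − K·H)·P̄ = [46276/42439 52415/42439; 52415/42439 604909/169756]
step 2: x̄ = F·x = [382785/84878, -995345/169756]
step 2: P̄ = F·P·Fᵀ + Q = [1692812/42439 -3732829/84878; -3732829/84878 9549297/169756]
step 2: y = z − H·x̄ = [2865997/169756]
step 2: S = H·P̄·Hᵀ + R = [67006189/169756]
step 2: K = P̄·Hᵀ·S⁻¹ = [-21008154/67006189; 24480613/67006189]
step 2: x' = x̄ + K·y = [-52495218/67006189, 20423951/67006189]
step 2: P' = (I − K·H)·P̄ = [72886901/67006189 82749340/67006189; 82749340/67006189 238940519/67006189]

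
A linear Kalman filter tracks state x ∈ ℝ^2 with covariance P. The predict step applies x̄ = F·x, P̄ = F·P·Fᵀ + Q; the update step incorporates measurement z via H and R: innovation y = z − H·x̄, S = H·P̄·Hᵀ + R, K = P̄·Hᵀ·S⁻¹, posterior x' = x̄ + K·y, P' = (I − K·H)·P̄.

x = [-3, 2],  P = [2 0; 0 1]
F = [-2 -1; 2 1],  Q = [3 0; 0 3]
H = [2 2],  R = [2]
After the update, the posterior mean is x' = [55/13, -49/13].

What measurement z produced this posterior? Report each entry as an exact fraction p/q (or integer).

x̄ = F·x = [4, -4]
P̄ = F·P·Fᵀ + Q = [12 -9; -9 12]
S = H·P̄·Hᵀ + R = [26]
K = P̄·Hᵀ·S⁻¹ = [3/13; 3/13]
x' − x̄ = [3/13, 3/13] = K·y
y = (KᵀK)⁻¹·Kᵀ·(x' − x̄) = [1]
z = y + H·x̄ = [1] + [0] = [1]

z = [1]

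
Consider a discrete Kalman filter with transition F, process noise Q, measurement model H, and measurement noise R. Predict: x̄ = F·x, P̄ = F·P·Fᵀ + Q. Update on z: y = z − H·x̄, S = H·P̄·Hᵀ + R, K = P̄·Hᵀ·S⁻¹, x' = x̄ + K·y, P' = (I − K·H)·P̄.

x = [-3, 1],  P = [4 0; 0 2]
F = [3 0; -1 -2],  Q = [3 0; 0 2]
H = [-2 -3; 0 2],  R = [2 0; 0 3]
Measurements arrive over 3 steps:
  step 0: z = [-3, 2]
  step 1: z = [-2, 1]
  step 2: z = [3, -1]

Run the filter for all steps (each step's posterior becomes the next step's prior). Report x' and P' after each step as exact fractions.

step 0: x̄ = F·x = [-9, 1]
step 0: P̄ = F·P·Fᵀ + Q = [39 -12; -12 14]
step 0: y = z − H·x̄ = [-18, 0]
step 0: S = H·P̄·Hᵀ + R = [140 -36; -36 59]
step 0: K = P̄·Hᵀ·S⁻¹ = [-1671/3482 -1218/1741; -27/3482 818/1741]
step 0: x' = x̄ + K·y = [-630/1741, 1984/1741]
step 0: P' = (I − K·H)·P̄ = [3576/1741 -1827/1741; -1827/1741 1227/1741]
step 1: x̄ = F·x = [-1890/1741, -3338/1741]
step 1: P̄ = F·P·Fᵀ + Q = [37407/1741 234/1741; 234/1741 4658/1741]
step 1: y = z − H·x̄ = [-17276/1741, 8417/1741]
step 1: S = H·P̄·Hᵀ + R = [197840/1741 -28884/1741; -28884/1741 23855/1741]
step 1: K = P̄·Hᵀ·S⁻¹ = [-256737/557896 -74979/139474; -21663/1115792 102379/278948]
step 1: x' = x̄ + K·y = [61500/69737, 3469/69737]
step 1: P' = (I − K·H)·P̄ = [232887/139474 -224937/278948; -224937/278948 307137/557896]
step 2: x̄ = F·x = [184500/69737, -68438/69737]
step 2: P̄ = F·P·Fᵀ + Q = [2514405/139474 -11925/69737; -11925/69737 184549/69737]
step 2: y = z − H·x̄ = [372897/69737, 67139/69737]
step 2: S = H·P̄·Hᵀ + R = [6686125/69737 -1059594/69737; -1059594/69737 947407/69737]
step 2: K = P̄·Hᵀ·S⁻¹ = [-34035630/74734247 -39947310/74734247; -1589391/74734247 27337936/74734247]
step 2: x' = x̄ + K·y = [-783900/2577043, -1914533/2577043]
step 2: P' = (I − K·H)·P̄ = [247834155/149468494 -59920965/74734247; -59920965/74734247 41006904/74734247]

step 0: x' = [-630/1741, 1984/1741], P' = [3576/1741 -1827/1741; -1827/1741 1227/1741]
step 1: x' = [61500/69737, 3469/69737], P' = [232887/139474 -224937/278948; -224937/278948 307137/557896]
step 2: x' = [-783900/2577043, -1914533/2577043], P' = [247834155/149468494 -59920965/74734247; -59920965/74734247 41006904/74734247]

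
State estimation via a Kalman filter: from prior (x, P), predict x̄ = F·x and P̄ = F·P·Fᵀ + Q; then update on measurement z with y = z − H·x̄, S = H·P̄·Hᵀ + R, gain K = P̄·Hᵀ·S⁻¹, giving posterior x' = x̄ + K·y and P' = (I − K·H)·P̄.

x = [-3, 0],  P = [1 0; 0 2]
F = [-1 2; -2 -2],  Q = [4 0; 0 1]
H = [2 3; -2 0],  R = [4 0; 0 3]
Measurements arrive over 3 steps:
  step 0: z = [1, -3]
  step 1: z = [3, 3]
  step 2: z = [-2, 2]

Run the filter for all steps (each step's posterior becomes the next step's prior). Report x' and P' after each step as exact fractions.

step 0: x̄ = F·x = [3, 6]
step 0: P̄ = F·P·Fᵀ + Q = [13 -6; -6 13]
step 0: y = z − H·x̄ = [-23, 3]
step 0: S = H·P̄·Hᵀ + R = [101 -16; -16 55]
step 0: K = P̄·Hᵀ·S⁻¹ = [24/5299 -2498/5299; 1677/5299 1644/5299]
step 0: x' = x̄ + K·y = [7851/5299, -1845/5299]
step 0: P' = (I − K·H)·P̄ = [3747/5299 -2466/5299; -2466/5299 3880/5299]
step 1: x̄ = F·x = [-11541/5299, -1716/757]
step 1: P̄ = F·P·Fᵀ + Q = [50327/5299 -442/757; -442/757 2297/757]
step 1: y = z − H·x̄ = [75015/5299, -7185/5299]
step 1: S = H·P̄·Hᵀ + R = [330087/5299 -182744/5299; -182744/5299 217205/5299]
step 1: K = P̄·Hᵀ·S⁻¹ = [274116/7228001 -3118870/7228001; 1936983/7228001 1835588/7228001]
step 1: x' = x̄ + K·y = [-7632849/7228001, 8547147/7228001]
step 1: P' = (I − K·H)·P̄ = [4678305/7228001 -2753382/7228001; -2753382/7228001 4418232/7228001]
step 2: x̄ = F·x = [24727143/7228001, -166236/657091]
step 2: P̄ = F·P·Fᵀ + Q = [62276765/7228001 -255414/657091; -255414/657091 1962463/657091]
step 2: y = z − H·x̄ = [-58424500/7228001, 63910288/7228001]
step 2: S = H·P̄·Hᵀ + R = [438588253/7228001 -232249736/7228001; -232249736/7228001 270791063/7228001]
step 2: K = P̄·Hᵀ·S⁻¹ = [348374604/8968709243 -3826472242/8968709243; 184328097/689900711 172408860/689900711]
step 2: x' = x̄ + K·y = [-5967624947/8968709243, -140028576/689900711]
step 2: P' = (I − K·H)·P̄ = [5739708363/8968709243 -258613290/689900711; -258613290/689900711 418179656/689900711]

step 0: x' = [7851/5299, -1845/5299], P' = [3747/5299 -2466/5299; -2466/5299 3880/5299]
step 1: x' = [-7632849/7228001, 8547147/7228001], P' = [4678305/7228001 -2753382/7228001; -2753382/7228001 4418232/7228001]
step 2: x' = [-5967624947/8968709243, -140028576/689900711], P' = [5739708363/8968709243 -258613290/689900711; -258613290/689900711 418179656/689900711]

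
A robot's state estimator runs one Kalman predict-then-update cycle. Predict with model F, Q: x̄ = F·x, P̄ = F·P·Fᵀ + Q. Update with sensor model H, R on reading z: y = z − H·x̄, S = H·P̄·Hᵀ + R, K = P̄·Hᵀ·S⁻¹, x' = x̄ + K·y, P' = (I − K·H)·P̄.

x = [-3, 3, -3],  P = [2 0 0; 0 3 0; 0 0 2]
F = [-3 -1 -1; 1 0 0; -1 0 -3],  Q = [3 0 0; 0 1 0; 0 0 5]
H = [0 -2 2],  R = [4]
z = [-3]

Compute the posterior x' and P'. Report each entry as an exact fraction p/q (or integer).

x̄ = F·x = [9, -3, 12]
P̄ = F·P·Fᵀ + Q = [26 -6 12; -6 3 -2; 12 -2 25]
y = z − H·x̄ = [-33]
S = H·P̄·Hᵀ + R = [132]
K = P̄·Hᵀ·S⁻¹ = [3/11; -5/66; 9/22]
x' = x̄ + K·y = [0, -1/2, -3/2]
P' = (I − K·H)·P̄ = [178/11 -36/11 -30/11; -36/11 74/33 23/11; -30/11 23/11 32/11]

x' = [0, -1/2, -3/2]
P' = [178/11 -36/11 -30/11; -36/11 74/33 23/11; -30/11 23/11 32/11]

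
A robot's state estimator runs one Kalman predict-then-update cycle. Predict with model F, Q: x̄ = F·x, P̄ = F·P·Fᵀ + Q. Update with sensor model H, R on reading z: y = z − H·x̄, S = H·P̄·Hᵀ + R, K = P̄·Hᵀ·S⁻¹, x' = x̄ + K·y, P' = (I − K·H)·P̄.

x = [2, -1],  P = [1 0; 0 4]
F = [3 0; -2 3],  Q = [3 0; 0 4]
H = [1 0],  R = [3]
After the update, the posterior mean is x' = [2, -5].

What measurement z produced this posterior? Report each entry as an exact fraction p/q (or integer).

x̄ = F·x = [6, -7]
P̄ = F·P·Fᵀ + Q = [12 -6; -6 44]
S = H·P̄·Hᵀ + R = [15]
K = P̄·Hᵀ·S⁻¹ = [4/5; -2/5]
x' − x̄ = [-4, 2] = K·y
y = (KᵀK)⁻¹·Kᵀ·(x' − x̄) = [-5]
z = y + H·x̄ = [-5] + [6] = [1]

z = [1]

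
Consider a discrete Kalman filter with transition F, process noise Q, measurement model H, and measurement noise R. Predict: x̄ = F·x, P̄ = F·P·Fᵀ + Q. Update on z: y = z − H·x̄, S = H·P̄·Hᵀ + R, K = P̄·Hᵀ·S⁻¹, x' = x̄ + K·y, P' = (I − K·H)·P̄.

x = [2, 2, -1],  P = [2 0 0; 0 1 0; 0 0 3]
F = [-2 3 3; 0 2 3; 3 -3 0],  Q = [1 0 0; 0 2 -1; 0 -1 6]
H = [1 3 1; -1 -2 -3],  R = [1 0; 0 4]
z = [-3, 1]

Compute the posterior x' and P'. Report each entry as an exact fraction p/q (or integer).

x' = [-5588/2119, -2393/6357, 4981/6357]
P' = [9383/2119 -5972/6357 -7517/6357; -5972/6357 8303/19071 -1240/19071; -7517/6357 -1240/19071 19835/19071]

x̄ = F·x = [-1, 1, 0]
P̄ = F·P·Fᵀ + Q = [45 33 -21; 33 33 -7; -21 -7 33]
y = z − H·x̄ = [-5, 2]
S = H·P̄·Hᵀ + R = [490 -346; -346 400]
K = P̄·Hᵀ·S⁻¹ = [2716/6357 3173/12714; 5753/19071 2515/38142; -6436/19071 -17237/38142]
x' = x̄ + K·y = [-5588/2119, -2393/6357, 4981/6357]
P' = (I − K·H)·P̄ = [9383/2119 -5972/6357 -7517/6357; -5972/6357 8303/19071 -1240/19071; -7517/6357 -1240/19071 19835/19071]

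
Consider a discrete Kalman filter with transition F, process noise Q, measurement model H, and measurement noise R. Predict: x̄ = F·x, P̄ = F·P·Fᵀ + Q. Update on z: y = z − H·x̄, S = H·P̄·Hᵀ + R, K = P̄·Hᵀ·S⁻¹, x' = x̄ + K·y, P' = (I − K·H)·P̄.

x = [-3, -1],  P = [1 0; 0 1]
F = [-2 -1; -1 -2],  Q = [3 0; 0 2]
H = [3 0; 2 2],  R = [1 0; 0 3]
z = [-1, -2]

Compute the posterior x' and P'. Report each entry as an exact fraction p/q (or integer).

x̄ = F·x = [7, 5]
P̄ = F·P·Fᵀ + Q = [8 4; 4 7]
y = z − H·x̄ = [-22, -26]
S = H·P̄·Hᵀ + R = [73 72; 72 95]
K = P̄·Hᵀ·S⁻¹ = [552/1751 24/1751; -444/1751 742/1751]
x' = x̄ + K·y = [-511/1751, -769/1751]
P' = (I − K·H)·P̄ = [184/1751 -148/1751; -148/1751 1261/1751]

x' = [-511/1751, -769/1751]
P' = [184/1751 -148/1751; -148/1751 1261/1751]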